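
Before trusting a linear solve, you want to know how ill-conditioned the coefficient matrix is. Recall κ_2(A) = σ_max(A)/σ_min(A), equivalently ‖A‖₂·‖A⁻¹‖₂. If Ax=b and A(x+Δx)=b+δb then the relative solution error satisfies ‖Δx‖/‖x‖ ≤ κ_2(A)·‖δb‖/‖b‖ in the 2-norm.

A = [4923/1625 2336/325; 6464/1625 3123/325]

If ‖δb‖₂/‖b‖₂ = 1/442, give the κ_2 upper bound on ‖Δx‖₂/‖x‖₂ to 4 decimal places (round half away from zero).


0.7353

M = AᵀA = [2640769/105625 1267488/21125; 1267488/21125 608401/4225]. tr(M)=105626/625, det(M)=169/625
λ_max, λ_min = (105626/625 ± √11156429376/390625)/2 = 169, 1/625
κ = σ_max/σ_min = 13/(1/25) = 325.0000
perturbation bound = 325.0000·1/442 = 0.7353


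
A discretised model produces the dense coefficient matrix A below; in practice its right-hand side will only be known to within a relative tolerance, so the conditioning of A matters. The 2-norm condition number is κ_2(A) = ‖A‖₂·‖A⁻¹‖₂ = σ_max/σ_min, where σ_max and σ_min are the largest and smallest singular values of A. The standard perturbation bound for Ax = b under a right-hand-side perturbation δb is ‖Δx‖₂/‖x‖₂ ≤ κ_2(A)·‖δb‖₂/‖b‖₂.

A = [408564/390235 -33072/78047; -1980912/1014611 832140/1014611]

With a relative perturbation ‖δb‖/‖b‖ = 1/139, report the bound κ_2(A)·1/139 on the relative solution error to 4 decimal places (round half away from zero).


M = AᵀA = [437060748816/89051512225 -36420461568/17810302445; -36420461568/17810302445 3035646864/3562060489]. tr(M)=3035218464/526932025, det(M)=20736/21077281
char-poly roots: 144/25 and 3600/21077281
κ_2(A) = √(λ_max/λ_min) = √((144/25) / (3600/21077281)) = 183.6400
perturbation bound = 183.6400·1/139 = 1.3212

1.3212


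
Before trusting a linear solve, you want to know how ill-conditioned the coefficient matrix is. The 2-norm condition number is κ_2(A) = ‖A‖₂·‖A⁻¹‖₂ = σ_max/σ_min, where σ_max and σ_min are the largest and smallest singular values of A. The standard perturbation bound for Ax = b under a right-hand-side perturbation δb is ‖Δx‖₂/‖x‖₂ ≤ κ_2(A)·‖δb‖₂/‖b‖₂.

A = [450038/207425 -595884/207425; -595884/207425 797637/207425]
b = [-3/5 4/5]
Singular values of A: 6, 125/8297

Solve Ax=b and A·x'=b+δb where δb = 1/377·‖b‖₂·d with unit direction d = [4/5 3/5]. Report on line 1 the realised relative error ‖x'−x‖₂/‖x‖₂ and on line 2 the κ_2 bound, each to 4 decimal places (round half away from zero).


from the listed singular values, σ₁ = 6, σ_n = 125/8297
κ_2(A) = 6 / (125/8297) = 398.2560
κ_2(A)·‖δb‖/‖b‖ = 1.0564
solve Ax = b  →  x = [-0.1000 0.1333]
‖b‖₂ = 1.0000 and ‖x‖₂ = 0.1667
with δb = [0.0021 0.0016], A·Δx = δb → ‖Δx‖ = 0.1761
relative error = 1.0564
realised/bound = 1 exactly: the bound is attained for this b and d

1.0564
1.0564


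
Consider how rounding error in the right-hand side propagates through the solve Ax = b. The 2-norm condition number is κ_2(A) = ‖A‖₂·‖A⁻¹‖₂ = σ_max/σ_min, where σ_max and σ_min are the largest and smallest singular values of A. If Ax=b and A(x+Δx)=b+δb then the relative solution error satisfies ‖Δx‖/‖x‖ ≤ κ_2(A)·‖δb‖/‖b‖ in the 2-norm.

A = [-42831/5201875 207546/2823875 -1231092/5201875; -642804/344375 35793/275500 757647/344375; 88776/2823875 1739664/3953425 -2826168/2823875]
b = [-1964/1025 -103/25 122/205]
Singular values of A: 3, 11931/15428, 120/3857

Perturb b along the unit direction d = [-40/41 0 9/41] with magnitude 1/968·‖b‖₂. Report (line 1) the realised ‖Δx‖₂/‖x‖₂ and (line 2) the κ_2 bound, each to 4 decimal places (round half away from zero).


0.0024
0.0996

from the listed singular values, σ₁ = 3, σ_n = 120/3857
κ_2(A) = 3 / (120/3857) = 96.4250
worst-case relative error ≤ 96.4250 × 1/968 = 0.0996
solve Ax = b  →  x = [32.4836 50.6508 22.6960]
‖b‖₂ = 4.5826 and ‖x‖₂ = 64.3102
with δb = [-0.0046 0.0000 0.0010], A·Δx = δb → ‖Δx‖ = 0.1522
relative error = 0.0024
realised/bound (from unrounded values) ≈ 0.0238


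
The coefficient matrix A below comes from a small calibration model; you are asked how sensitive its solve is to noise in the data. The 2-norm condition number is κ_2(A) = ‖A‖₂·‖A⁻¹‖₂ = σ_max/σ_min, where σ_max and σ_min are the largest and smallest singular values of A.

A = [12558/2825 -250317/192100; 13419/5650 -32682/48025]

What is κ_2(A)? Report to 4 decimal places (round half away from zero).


395.5000

M = AᵀA = [810883017/31922500 -118252953/15961250; -118252953/15961250 275946057/127690000]. tr(M)=5631165/204304, det(M)=3969/817216
λ_max, λ_min = (5631165/204304 ± √31709208374649/41740124416)/2 = 441/16, 9/51076
σ_max=√(441/16)=(21/4), σ_min=√(9/51076)=(3/226) → κ = 395.5000


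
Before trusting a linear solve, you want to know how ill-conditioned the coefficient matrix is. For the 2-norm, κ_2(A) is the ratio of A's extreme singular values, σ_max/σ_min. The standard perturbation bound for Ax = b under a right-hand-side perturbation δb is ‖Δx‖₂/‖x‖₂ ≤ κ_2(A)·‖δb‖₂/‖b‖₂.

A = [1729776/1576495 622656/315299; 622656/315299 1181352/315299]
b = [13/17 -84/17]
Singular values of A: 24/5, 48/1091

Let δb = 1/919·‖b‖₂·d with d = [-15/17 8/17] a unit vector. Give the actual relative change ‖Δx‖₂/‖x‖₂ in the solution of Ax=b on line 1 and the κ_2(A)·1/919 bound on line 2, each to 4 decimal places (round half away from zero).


σ_max = 24/5, σ_min = 48/1091
κ = σ_max/σ_min = (24/5)/(48/1091) = 109.1000
κ_2(A)·‖δb‖/‖b‖ = 0.1187
solve Ax = b  →  x = [59.7733 -32.8235]
2-norm of b is 5.0000; of x, 68.1926
δb = ε·‖b‖·d = [-0.0048 0.0026]; solving A·Δx = δb gives ‖Δx‖ = 0.1237
relative error = 0.0018
tightness: 0.0018 against a bound of 0.1187 (unrounded ratio ≈ 0.0153)

0.0018
0.1187


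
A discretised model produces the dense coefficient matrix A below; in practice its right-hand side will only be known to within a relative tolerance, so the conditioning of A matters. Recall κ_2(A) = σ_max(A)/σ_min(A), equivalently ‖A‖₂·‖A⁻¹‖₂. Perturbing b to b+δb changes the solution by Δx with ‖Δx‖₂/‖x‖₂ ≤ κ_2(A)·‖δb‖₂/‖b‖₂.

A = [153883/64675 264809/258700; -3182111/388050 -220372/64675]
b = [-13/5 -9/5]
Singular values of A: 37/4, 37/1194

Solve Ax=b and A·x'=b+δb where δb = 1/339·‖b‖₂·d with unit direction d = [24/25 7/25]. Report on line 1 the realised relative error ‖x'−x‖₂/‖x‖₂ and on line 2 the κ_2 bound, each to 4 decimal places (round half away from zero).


largest singular value 37/4, smallest 37/1194
κ = σ_max/σ_min = (37/4)/(37/1194) = 298.5000
worst-case relative error ≤ 298.5000 × 1/339 = 0.8805
solve Ax = b  →  x = [37.3347 -89.3222]
‖b‖ = 3.1623, ‖x‖ = 96.8109
with δb = [0.0090 0.0026], A·Δx = δb → ‖Δx‖ = 0.3010
relative error = 0.0031
tightness: 0.0031 against a bound of 0.8805 (unrounded ratio ≈ 0.0035)

0.0031
0.8805


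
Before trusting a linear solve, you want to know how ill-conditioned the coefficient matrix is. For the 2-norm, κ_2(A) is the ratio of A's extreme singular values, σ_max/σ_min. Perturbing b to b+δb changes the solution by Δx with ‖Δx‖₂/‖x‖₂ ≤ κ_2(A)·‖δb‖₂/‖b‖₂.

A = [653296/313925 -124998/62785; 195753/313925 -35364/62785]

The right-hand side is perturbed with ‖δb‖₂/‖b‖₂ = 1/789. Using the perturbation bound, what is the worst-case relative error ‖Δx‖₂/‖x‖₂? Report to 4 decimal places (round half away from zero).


0.1646

M = AᵀA = [744183841/157678249 -708666420/157678249; -708666420/157678249 675004500/157678249]. tr(M)=1687501/187489, det(M)=900/187489
eigenvalues of AᵀA: λ = (tr ± √(tr²−4·det))/2 = 9, 100/187489
κ_2(A) = √(λ_max/λ_min) = √(9 / (100/187489)) = 129.9000
κ_2(A)·‖δb‖/‖b‖ = 0.1646


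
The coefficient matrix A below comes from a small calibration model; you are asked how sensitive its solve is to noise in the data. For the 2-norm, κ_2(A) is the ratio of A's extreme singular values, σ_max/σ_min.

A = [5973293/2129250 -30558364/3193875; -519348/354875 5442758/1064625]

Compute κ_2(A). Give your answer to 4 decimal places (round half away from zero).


AᵀA = [157059632137/15687562500 -403831142638/11765671875; -403831142638/11765671875 4153723675348/35297015625]; tr = 1153819609/9036036, det = 163047361/1411880625
char-poly roots: 12769/100 and 51076/56475225
so κ_2 = √((12769/100) / (51076/56475225)) = 375.7500

375.7500


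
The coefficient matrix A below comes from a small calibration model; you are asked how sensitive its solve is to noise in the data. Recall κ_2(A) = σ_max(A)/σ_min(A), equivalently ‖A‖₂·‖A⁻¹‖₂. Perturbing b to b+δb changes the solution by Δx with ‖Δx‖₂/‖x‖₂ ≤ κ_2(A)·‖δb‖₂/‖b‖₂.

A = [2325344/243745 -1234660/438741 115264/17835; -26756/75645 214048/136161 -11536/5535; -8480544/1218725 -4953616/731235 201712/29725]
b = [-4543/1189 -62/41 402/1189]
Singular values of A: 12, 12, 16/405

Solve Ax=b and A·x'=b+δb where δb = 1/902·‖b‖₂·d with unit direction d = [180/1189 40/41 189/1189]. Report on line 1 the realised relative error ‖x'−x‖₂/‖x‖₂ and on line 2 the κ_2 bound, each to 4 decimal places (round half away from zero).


0.0023
0.3368

largest singular value 12, smallest 16/405
κ_2(A) = 12 / (16/405) = 303.7500
perturbation bound = 303.7500·1/902 = 0.3368
solve Ax = b  →  x = [8.6244 -39.4695 -30.5083]
‖b‖₂ = 4.1231 and ‖x‖₂ = 50.6259
with δb = [0.0007 0.0045 0.0007], A·Δx = δb → ‖Δx‖ = 0.1157
relative error = 0.0023
tightness: 0.0023 against a bound of 0.3368 (unrounded ratio ≈ 0.0068)


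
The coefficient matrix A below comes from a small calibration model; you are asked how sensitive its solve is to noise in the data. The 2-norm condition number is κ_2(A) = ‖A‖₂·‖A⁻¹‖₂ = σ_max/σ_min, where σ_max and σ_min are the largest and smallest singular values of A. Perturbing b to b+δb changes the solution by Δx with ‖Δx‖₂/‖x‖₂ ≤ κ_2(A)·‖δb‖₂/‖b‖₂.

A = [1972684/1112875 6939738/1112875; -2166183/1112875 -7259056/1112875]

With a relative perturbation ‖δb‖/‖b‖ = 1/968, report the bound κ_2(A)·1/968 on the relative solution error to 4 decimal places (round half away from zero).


AᵀA = [2041339109/294528125 6995090088/294528125; 6995090088/294528125 23984270516/294528125]; tr = 208204877/2356225, det = 19518724/58905625
λ_max, λ_min = (208204877/2356225 ± √1733676493028481/222071850025)/2 = 2209/25, 8836/2356225
κ_2(A) = √(λ_max/λ_min) = √((2209/25) / (8836/2356225)) = 153.5000
worst-case relative error ≤ 153.5000 × 1/968 = 0.1586

0.1586


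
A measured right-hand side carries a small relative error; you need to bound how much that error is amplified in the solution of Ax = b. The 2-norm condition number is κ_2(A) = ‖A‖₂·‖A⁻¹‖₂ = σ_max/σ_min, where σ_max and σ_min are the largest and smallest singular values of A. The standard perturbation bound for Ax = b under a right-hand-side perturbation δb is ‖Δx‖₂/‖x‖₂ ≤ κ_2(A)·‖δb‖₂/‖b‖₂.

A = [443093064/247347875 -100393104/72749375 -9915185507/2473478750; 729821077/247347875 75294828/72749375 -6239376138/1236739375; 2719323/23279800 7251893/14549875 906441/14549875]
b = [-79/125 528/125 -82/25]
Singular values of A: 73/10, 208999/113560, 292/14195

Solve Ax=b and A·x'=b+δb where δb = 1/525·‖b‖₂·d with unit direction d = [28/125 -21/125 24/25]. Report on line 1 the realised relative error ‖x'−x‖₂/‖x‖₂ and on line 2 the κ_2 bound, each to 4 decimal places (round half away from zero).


σ_max = 73/10, σ_min = 292/14195
κ = σ_max/σ_min = (73/10)/(292/14195) = 354.8750
κ_2(A)·‖δb‖/‖b‖ = 0.6760
solve Ax = b  →  x = [-166.9867 43.7448 -89.5253]
‖b‖₂ = 5.3852 and ‖x‖₂ = 194.4555
δb = ε·‖b‖·d = [0.0023 -0.0017 0.0098]; solving A·Δx = δb gives ‖Δx‖ = 0.4986
relative error = 0.0026
tightness: 0.0026 against a bound of 0.6760 (unrounded ratio ≈ 0.0038)

0.0026
0.6760


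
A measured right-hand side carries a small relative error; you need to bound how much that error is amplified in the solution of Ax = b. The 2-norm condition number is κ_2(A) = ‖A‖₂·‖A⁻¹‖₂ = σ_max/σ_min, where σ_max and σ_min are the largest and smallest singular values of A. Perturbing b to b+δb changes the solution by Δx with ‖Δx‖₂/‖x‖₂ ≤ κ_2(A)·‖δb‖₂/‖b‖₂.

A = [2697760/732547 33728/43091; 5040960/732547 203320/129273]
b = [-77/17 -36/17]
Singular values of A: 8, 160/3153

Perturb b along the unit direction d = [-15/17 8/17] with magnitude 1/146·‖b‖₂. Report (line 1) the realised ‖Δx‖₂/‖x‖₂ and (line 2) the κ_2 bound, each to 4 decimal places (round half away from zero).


σ_max = 8, σ_min = 160/3153
κ = σ_max/σ_min = 8/(160/3153) = 157.6500
worst-case relative error ≤ 157.6500 × 1/146 = 1.0798
solve Ax = b  →  x = [-13.4651 57.5671]
‖b‖₂ = 5.0000 and ‖x‖₂ = 59.1209
re-solving with b+δb shifts x by Δx of norm 0.6749
dividing the unrounded norms, ‖Δx‖/‖x‖ = 0.0114
so the bound overstates the realised error by a factor of ≈ 94.5934 (computed from the unrounded values)

0.0114
1.0798


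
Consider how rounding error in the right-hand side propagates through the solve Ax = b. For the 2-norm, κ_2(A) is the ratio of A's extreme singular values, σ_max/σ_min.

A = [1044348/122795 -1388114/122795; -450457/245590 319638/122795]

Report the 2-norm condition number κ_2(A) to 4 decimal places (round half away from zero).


form AᵀA = [543196013/7176020 -181042911/1794005; -181042911/1794005 241407368/1794005] with trace 301765097/1435204 and determinant 707281/358801
eigenvalues of AᵀA: λ = (tr ± √(tr²−4·det))/2 = 841/4, 3364/358801
κ_2(A) = √(λ_max/λ_min) = √((841/4) / (3364/358801)) = 149.7500

149.7500


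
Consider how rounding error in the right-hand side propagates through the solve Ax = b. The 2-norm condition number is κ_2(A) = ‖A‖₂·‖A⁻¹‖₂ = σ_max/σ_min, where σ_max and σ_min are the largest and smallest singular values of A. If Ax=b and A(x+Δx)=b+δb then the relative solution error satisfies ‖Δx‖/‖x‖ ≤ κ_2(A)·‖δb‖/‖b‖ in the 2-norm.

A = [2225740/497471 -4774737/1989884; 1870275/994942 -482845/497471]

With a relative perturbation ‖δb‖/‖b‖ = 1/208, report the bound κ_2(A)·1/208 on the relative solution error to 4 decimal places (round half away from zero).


form AᵀA = [137950312225/5857453156 -36785292885/2928726578; -36785292885/2928726578 156972438601/23429812624] with trace 2452504109/81072016 and determinant 9150625/324288064
solving λ² − 2452504109/81072016·λ + 9150625/324288064 = 0 gives λ = 121/4, 75625/81072016
so κ_2 = √((121/4) / (75625/81072016)) = 180.0800
perturbation bound = 180.0800·1/208 = 0.8658

0.8658


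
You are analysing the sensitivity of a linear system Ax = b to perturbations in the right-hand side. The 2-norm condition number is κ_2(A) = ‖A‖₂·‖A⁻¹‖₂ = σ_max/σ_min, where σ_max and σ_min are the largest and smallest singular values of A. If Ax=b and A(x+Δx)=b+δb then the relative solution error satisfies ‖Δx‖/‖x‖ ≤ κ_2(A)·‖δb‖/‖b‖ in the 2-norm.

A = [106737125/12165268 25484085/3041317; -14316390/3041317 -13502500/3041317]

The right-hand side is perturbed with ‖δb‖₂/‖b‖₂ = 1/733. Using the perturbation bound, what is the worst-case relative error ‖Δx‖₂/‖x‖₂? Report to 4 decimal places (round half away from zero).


form AᵀA = [50768713548025/512089084816 12087633875625/128022271204; 12087633875625/128022271204 2878048770025/32005567801] with trace 115121871425/608904976 and determinant 9150625/38056561
eigenvalues of AᵀA: λ = (tr ± √(tr²−4·det))/2 = 3025/16, 48400/38056561
so κ_2 = √((3025/16) / (48400/38056561)) = 385.5625
bound on ‖Δx‖/‖x‖: κ·ε = 385.5625·1/733 = 0.5260

0.5260


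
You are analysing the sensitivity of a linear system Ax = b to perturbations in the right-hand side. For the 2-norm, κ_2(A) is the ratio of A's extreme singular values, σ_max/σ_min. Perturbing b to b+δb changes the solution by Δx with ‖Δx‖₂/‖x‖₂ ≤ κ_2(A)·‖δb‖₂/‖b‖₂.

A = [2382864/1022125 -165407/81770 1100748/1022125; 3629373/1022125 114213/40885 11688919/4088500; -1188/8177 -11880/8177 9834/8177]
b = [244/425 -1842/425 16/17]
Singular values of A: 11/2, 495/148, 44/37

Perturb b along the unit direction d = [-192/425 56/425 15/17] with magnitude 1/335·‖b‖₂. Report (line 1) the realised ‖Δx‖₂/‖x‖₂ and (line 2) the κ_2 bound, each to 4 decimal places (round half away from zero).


0.0119
0.0138

σ_max = 11/2, σ_min = 44/37
condition number: (11/2) ÷ (44/37) = 4.6250
perturbation bound = 4.6250·1/335 = 0.0138
solve Ax = b  →  x = [-0.3531 -0.8317 -0.2648]
‖b‖₂ = 4.4721 and ‖x‖₂ = 0.9415
δb = ε·‖b‖·d = [-0.0060 0.0018 0.0118]; solving A·Δx = δb gives ‖Δx‖ = 0.0112
dividing the unrounded norms, ‖Δx‖/‖x‖ = 0.0119
so the bound overstates the realised error by a factor of ≈ 1.1579 (computed from the unrounded values)


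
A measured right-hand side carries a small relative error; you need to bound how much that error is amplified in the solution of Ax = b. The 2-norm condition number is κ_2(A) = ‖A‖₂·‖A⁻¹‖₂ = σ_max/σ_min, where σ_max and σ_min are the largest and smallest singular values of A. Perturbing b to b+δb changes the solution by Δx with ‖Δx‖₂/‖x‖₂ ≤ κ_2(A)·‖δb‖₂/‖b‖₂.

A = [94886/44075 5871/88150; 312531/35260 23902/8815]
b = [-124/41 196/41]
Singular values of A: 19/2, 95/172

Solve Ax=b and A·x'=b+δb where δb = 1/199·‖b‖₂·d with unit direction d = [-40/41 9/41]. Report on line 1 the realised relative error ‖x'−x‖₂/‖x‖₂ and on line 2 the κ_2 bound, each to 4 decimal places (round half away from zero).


0.0071
0.0864

largest singular value 19/2, smallest 95/172
κ_2(A) = (19/2) / (95/172) = 17.2000
worst-case relative error ≤ 17.2000 × 1/199 = 0.0864
solve Ax = b  →  x = [-1.6236 7.0703]
2-norm of b is 5.6569; of x, 7.2543
re-solving with b+δb shifts x by Δx of norm 0.0515
relative error = 0.0071
realised/bound (from unrounded values) ≈ 0.0821


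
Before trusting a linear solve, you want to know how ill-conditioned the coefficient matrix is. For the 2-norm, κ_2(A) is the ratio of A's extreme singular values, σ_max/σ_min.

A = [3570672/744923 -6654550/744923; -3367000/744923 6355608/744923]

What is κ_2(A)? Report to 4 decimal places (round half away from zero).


377.7500

form AᵀA = [28640175424/659821969 -53698629600/659821969; -53698629600/659821969 100685836804/659821969] with trace 447494852/2283121 and determinant 614656/2283121
λ_max, λ_min = (447494852/2283121 ± √200246029230416400/5212641500641)/2 = 196, 3136/2283121
σ_max=√196=14, σ_min=√(3136/2283121)=(56/1511) → κ = 377.7500


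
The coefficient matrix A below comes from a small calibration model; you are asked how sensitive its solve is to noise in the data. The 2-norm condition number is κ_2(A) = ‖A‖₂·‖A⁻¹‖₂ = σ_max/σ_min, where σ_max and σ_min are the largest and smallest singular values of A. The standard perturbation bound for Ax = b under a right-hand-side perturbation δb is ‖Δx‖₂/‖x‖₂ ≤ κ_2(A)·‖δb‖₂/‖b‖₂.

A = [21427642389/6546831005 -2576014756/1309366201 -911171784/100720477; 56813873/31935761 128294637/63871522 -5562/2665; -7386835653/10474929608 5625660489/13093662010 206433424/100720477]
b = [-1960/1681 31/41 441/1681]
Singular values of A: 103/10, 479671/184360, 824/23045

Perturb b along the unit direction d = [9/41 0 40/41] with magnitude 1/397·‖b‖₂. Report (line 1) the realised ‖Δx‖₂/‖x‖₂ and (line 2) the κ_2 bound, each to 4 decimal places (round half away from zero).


largest singular value 103/10, smallest 824/23045
condition number: (103/10) ÷ (824/23045) = 288.0625
worst-case relative error ≤ 288.0625 × 1/397 = 0.7256
solve Ax = b  →  x = [0.1134 0.3691 0.0896]
‖b‖₂ = 1.4142 and ‖x‖₂ = 0.3964
with δb = [0.0008 0.0000 0.0035], A·Δx = δb → ‖Δx‖ = 0.0996
dividing the unrounded norms, ‖Δx‖/‖x‖ = 0.2513
tightness: 0.2513 against a bound of 0.7256 (unrounded ratio ≈ 0.3464)

0.2513
0.7256


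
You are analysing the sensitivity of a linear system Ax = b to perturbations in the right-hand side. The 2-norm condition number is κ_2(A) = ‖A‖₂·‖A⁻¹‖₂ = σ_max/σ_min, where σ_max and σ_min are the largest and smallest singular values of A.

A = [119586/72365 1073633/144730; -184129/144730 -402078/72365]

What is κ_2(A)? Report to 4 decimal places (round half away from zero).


353.0000

form AᵀA = [3644269369/837870916 4048513920/209467729; 4048513920/209467729 71974187641/837870916] with trace 22492105/249218 and determinant 130321/1993744
solving λ² − 22492105/249218·λ + 130321/1993744 = 0 gives λ = 361/4, 361/498436
κ = σ_max/σ_min = (19/2)/(19/706) = 353.0000


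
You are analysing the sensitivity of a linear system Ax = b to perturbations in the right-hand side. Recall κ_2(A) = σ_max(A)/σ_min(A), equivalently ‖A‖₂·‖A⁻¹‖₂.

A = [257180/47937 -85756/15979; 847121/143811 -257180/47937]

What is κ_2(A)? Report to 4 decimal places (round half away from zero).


42.7500

M = AᵀA = [1561103401/24591681 -495071500/8197227; -495071500/8197227 157346464/2732409]. tr(M)=3540097/29241, det(M)=234256/29241
char-poly roots: 121 and 1936/29241
σ_max=√121=11, σ_min=√(1936/29241)=(44/171) → κ = 42.7500


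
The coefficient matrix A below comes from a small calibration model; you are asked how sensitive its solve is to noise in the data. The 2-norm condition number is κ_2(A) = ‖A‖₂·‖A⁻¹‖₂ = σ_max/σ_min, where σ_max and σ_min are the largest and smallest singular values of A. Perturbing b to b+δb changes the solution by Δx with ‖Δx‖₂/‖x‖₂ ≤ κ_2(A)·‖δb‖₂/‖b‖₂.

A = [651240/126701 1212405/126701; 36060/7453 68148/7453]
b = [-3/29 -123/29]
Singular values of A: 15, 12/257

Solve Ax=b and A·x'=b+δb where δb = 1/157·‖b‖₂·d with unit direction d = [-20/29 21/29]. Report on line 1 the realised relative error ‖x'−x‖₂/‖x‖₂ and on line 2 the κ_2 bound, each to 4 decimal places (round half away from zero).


σ_max = 15, σ_min = 12/257
κ_2(A) = 15 / (12/257) = 321.2500
perturbation bound = 321.2500·1/157 = 2.0462
solve Ax = b  →  x = [56.5971 -30.4118]
2-norm of b is 4.2426; of x, 64.2503
δb = ε·‖b‖·d = [-0.0186 0.0196]; solving A·Δx = δb gives ‖Δx‖ = 0.5787
realised ‖Δx‖/‖x‖ = 0.0090
so the bound overstates the realised error by a factor of ≈ 227.1592 (computed from the unrounded values)

0.0090
2.0462


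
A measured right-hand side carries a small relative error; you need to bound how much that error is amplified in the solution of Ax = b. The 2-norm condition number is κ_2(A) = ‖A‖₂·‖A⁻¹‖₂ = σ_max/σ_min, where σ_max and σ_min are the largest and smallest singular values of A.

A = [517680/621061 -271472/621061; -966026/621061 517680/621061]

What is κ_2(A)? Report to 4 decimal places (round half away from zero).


AᵀA = [4156397284/1334660089 -2216705760/1334660089; -2216705760/1334660089 1182317056/1334660089]; tr = 18473060/4618201, det = 1024/4618201
λ_max, λ_min = (18473060/4618201 ± √341235029612304/21327780476401)/2 = 4, 256/4618201
κ_2(A) = √(λ_max/λ_min) = √(4 / (256/4618201)) = 268.6250

268.6250


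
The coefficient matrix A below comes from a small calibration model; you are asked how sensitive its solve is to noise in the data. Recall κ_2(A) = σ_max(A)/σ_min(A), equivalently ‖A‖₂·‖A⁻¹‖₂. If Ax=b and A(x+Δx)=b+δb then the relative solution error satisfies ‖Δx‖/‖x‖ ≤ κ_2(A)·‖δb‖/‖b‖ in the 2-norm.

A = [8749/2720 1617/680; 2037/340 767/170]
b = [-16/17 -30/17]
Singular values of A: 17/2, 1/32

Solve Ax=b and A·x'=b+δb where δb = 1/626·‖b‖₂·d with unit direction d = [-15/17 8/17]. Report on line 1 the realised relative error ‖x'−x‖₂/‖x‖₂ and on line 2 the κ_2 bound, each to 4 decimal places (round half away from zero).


largest singular value 17/2, smallest 1/32
condition number: (17/2) ÷ (1/32) = 272.0000
perturbation bound = 272.0000·1/626 = 0.4345
solve Ax = b  →  x = [-0.1882 -0.1412]
2-norm of b is 2.0000; of x, 0.2353
Δx = A⁻¹·δb where δb = 1/626·2.0000·d; ‖Δx‖ = 0.1022
dividing the unrounded norms, ‖Δx‖/‖x‖ = 0.4345
so the bound is sharp here: realised error equals the bound

0.4345
0.4345


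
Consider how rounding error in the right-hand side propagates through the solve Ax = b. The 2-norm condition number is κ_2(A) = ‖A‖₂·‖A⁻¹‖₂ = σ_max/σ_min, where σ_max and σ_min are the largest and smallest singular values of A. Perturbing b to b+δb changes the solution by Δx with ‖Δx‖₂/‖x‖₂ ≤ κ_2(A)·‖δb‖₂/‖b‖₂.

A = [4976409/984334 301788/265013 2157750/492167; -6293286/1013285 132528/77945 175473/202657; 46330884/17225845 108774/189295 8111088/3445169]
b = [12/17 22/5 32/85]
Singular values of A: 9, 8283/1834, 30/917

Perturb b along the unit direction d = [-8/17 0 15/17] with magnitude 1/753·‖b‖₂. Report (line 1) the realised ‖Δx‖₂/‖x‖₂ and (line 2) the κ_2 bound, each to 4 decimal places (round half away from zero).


0.1988
0.3653

σ_max = 9, σ_min = 30/917
κ = σ_max/σ_min = 9/(30/917) = 275.1000
perturbation bound = 275.1000·1/753 = 0.3653
solve Ax = b  →  x = [-0.5057 0.4168 0.6359]
‖b‖ = 4.4721, ‖x‖ = 0.9131
with δb = [-0.0028 0.0000 0.0052], A·Δx = δb → ‖Δx‖ = 0.1815
relative error = 0.1988
so the bound overstates the realised error by a factor of ≈ 1.8376 (computed from the unrounded values)


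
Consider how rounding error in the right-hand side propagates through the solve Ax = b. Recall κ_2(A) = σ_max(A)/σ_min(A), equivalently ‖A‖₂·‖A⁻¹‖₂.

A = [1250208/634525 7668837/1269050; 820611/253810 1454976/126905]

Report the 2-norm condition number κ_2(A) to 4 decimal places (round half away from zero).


59.7200

form AᵀA = [79886299329/5572622500 68229886032/1393155625; 68229886032/1393155625 936008916921/5572622500] with trace 812716173/4458098 and determinant 332150625/35664784
char-poly roots: 729/4 and 455625/8916196
κ = σ_max/σ_min = (27/2)/(675/2986) = 59.7200


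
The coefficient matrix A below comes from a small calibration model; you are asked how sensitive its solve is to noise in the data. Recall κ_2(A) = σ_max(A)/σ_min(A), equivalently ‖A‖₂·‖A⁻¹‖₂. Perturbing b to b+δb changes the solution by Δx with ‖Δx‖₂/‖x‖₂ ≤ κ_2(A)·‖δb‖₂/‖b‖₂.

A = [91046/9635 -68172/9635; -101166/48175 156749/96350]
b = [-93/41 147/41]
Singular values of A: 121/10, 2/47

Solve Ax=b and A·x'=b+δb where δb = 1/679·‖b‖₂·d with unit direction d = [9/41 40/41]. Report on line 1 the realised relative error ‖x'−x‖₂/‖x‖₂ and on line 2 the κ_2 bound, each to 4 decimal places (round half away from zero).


from the listed singular values, σ₁ = 121/10, σ_n = 2/47
κ_2(A) = (121/10) / (2/47) = 284.3500
worst-case relative error ≤ 284.3500 × 1/679 = 0.4188
solve Ax = b  →  x = [42.1017 56.5488]
‖b‖ = 4.2426, ‖x‖ = 70.5004
Δx = A⁻¹·δb where δb = 1/679·4.2426·d; ‖Δx‖ = 0.1468
relative error = 0.0021
realised/bound (from unrounded values) ≈ 0.0050

0.0021
0.4188


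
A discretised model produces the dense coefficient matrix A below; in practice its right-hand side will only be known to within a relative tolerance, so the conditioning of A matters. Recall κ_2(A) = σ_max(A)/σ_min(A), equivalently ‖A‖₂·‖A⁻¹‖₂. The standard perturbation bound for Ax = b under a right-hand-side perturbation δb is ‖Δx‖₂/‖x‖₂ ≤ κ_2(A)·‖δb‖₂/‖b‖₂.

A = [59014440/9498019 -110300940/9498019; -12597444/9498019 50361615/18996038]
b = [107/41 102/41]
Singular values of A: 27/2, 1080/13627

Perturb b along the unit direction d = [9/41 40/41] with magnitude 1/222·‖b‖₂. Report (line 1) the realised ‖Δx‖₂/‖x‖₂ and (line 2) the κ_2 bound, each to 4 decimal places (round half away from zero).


from the listed singular values, σ₁ = 27/2, σ_n = 1080/13627
κ = σ_max/σ_min = (27/2)/(1080/13627) = 170.3375
worst-case relative error ≤ 170.3375 × 1/222 = 0.7673
solve Ax = b  →  x = [33.4692 17.6824]
‖b‖₂ = 3.6056 and ‖x‖₂ = 37.8531
δb = ε·‖b‖·d = [0.0036 0.0158]; solving A·Δx = δb gives ‖Δx‖ = 0.2049
realised ‖Δx‖/‖x‖ = 0.0054
so the bound overstates the realised error by a factor of ≈ 141.7305 (computed from the unrounded values)

0.0054
0.7673


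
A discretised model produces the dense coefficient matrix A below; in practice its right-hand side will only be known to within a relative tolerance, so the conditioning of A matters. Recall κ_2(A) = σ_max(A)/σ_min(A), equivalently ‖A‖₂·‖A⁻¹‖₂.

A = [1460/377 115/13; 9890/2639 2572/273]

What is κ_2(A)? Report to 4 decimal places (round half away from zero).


58.8000

M = AᵀA = [18500/637 132940/1911; 132940/1911 957493/5733]. tr(M)=86461/441, det(M)=100/9
char-poly roots: 196 and 25/441
κ = σ_max/σ_min = 14/(5/21) = 58.8000


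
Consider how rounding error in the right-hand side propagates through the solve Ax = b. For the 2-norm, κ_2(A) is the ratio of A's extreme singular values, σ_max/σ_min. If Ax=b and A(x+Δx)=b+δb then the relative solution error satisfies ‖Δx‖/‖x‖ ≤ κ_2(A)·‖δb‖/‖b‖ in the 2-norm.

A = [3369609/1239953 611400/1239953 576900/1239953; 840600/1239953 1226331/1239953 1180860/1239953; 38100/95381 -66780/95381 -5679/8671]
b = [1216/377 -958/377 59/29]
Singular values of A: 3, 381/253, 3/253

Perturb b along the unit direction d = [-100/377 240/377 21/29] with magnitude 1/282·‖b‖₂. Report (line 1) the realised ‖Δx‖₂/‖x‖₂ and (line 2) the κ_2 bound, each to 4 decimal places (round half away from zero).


0.0162
0.8972

largest singular value 3, smallest 3/253
condition number: 3 ÷ (3/253) = 253.0000
perturbation bound = 253.0000·1/282 = 0.8972
solve Ax = b  →  x = [1.6370 56.5711 -62.5831]
‖b‖ = 4.5826, ‖x‖ = 84.3778
δb = ε·‖b‖·d = [-0.0043 0.0103 0.0118]; solving A·Δx = δb gives ‖Δx‖ = 1.3704
realised ‖Δx‖/‖x‖ = 0.0162
so the bound overstates the realised error by a factor of ≈ 55.2382 (computed from the unrounded values)


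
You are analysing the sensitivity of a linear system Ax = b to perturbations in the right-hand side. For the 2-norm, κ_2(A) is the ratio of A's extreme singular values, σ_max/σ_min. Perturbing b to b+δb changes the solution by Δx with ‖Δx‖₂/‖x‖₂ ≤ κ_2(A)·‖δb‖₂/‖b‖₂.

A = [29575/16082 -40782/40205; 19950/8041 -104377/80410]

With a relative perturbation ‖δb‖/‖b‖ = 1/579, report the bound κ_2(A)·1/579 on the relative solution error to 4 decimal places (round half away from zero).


0.1634

M = AᵀA = [2466690625/258630724 -328844880/64657681; -328844880/64657681 701889769/258630724]. tr(M)=5481973/447458, det(M)=60025/3579664
λ_max, λ_min = (5481973/447458 ± √7509649659876/50054665441)/2 = 49/4, 1225/894916
so κ_2 = √((49/4) / (1225/894916)) = 94.6000
perturbation bound = 94.6000·1/579 = 0.1634


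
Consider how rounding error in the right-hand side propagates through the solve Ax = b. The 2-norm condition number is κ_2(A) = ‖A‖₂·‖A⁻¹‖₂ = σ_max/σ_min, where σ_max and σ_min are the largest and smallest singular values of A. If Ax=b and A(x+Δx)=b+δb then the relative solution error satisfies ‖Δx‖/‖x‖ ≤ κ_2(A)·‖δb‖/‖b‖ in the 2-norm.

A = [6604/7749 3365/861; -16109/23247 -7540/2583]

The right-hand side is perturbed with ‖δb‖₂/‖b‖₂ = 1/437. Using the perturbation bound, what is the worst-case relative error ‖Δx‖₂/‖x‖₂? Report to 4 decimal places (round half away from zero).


M = AᵀA = [652015225/540423009 321464000/60047001; 321464000/60047001 158760625/6671889]. tr(M)=8037850/321489, det(M)=15625/321489
solving λ² − 8037850/321489·λ + 15625/321489 = 0 gives λ = 25, 625/321489
κ = σ_max/σ_min = 5/(25/567) = 113.4000
worst-case relative error ≤ 113.4000 × 1/437 = 0.2595

0.2595


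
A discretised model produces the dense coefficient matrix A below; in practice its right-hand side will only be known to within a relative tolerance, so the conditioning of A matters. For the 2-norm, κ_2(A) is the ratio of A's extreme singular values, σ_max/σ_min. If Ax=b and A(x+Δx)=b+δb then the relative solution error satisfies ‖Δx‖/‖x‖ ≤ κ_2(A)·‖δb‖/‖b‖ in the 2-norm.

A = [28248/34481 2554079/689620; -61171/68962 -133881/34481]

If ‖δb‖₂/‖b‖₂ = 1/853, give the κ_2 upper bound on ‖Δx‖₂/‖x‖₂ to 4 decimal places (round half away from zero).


0.3400

M = AᵀA = [8244577/5654884 91583811/14137210; 91583811/14137210 16281769801/565488400]. tr(M)=10176221/336400, det(M)=14641/1345600
char-poly roots: 121/4 and 121/336400
so κ_2 = √((121/4) / (121/336400)) = 290.0000
bound on ‖Δx‖/‖x‖: κ·ε = 290.0000·1/853 = 0.3400


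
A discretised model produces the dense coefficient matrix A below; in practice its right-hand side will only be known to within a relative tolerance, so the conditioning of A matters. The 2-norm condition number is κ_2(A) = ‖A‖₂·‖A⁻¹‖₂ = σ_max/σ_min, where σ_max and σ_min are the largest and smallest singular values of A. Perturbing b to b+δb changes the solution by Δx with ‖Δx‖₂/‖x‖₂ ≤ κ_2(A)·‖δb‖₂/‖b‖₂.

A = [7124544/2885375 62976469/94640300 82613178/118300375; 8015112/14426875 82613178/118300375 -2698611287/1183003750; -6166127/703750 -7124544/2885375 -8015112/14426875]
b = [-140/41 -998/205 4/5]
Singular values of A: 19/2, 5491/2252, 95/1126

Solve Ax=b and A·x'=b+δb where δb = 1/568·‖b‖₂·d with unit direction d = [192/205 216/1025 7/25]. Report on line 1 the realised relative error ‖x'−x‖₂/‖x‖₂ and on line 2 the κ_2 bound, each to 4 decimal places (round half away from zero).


from the listed singular values, σ₁ = 19/2, σ_n = 95/1126
κ = σ_max/σ_min = (19/2)/(95/1126) = 112.6000
worst-case relative error ≤ 112.6000 × 1/568 = 0.1982
solve Ax = b  →  x = [13.0728 -44.8216 -8.4034]
‖b‖ = 6.0000, ‖x‖ = 47.4394
with δb = [0.0099 0.0022 0.0030], A·Δx = δb → ‖Δx‖ = 0.1252
dividing the unrounded norms, ‖Δx‖/‖x‖ = 0.0026
realised/bound (from unrounded values) ≈ 0.0133

0.0026
0.1982


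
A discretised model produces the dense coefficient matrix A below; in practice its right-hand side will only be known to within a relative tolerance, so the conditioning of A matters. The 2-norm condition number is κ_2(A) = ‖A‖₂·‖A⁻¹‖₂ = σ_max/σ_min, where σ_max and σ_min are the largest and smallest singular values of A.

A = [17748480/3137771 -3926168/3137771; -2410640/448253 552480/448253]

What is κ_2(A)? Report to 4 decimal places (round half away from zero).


form AᵀA = [713146988800/11707023601 -160455651840/11707023601; -160455651840/11707023601 36113280064/11707023601] with trace 445722944/6964321 and determinant 409600/6964321
λ_max, λ_min = (445722944/6964321 ± √198657532464500736/48501766991041)/2 = 64, 6400/6964321
σ_max=√64=8, σ_min=√(6400/6964321)=(80/2639) → κ = 263.9000

263.9000


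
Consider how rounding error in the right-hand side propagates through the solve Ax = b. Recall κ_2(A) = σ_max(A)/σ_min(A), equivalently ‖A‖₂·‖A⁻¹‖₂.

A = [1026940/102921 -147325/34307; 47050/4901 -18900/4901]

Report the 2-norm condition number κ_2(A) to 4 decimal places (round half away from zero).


81.9000

form AᵀA = [2414802100/12595401 -335330500/4198467; -335330500/4198467 46620625/1399489] with trace 16771525/74529 and determinant 62500/8281
solving λ² − 16771525/74529·λ + 62500/8281 = 0 gives λ = 225, 2500/74529
so κ_2 = √(225 / (2500/74529)) = 81.9000


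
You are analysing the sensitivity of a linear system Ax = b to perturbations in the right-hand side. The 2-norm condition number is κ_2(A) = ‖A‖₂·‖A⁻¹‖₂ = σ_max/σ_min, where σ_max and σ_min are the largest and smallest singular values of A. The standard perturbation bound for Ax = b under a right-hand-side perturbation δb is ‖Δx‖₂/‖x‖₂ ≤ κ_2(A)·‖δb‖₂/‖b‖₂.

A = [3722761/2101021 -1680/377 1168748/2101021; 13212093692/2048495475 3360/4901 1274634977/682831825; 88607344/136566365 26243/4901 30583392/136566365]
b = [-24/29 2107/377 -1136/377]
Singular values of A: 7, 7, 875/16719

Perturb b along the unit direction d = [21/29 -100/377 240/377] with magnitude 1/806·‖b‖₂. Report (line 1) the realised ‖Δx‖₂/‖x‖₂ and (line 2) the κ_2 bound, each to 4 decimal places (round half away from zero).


from the listed singular values, σ₁ = 7, σ_n = 875/16719
κ = σ_max/σ_min = 7/(875/16719) = 133.7520
perturbation bound = 133.7520·1/806 = 0.1659
solve Ax = b  →  x = [22.0649 -0.1758 -73.1787]
‖b‖ = 6.4031, ‖x‖ = 76.4331
re-solving with b+δb shifts x by Δx of norm 0.1518
realised ‖Δx‖/‖x‖ = 0.0020
so the bound overstates the realised error by a factor of ≈ 83.5579 (computed from the unrounded values)

0.0020
0.1659


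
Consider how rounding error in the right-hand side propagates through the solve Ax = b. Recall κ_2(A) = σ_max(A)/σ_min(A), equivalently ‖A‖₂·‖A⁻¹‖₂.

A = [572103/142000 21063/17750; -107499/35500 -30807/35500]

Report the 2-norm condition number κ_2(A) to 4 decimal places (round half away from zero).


284.0000

AᵀA = [4097587221/161312000 149389191/20164000; 149389191/20164000 21789369/10082000]; tr = 35569737/1290496, det = 194481/20647936
solving λ² − 35569737/1290496·λ + 194481/20647936 = 0 gives λ = 441/16, 441/1290496
so κ_2 = √((441/16) / (441/1290496)) = 284.0000


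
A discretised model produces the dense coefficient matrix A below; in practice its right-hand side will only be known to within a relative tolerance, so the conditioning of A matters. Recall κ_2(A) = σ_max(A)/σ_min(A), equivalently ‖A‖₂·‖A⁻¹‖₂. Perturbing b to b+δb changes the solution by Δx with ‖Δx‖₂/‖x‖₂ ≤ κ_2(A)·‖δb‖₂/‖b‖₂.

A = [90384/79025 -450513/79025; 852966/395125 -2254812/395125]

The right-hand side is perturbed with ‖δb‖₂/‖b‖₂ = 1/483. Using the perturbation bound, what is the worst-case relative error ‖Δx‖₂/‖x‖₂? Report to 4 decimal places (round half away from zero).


form AᵀA = [1107946116/185640625 -3497333112/185640625; -3497333112/185640625 12078747009/185640625] with trace 21098709/297025 and determinant 396900/11881
λ_max, λ_min = (21098709/297025 ± √433366599216681/88223850625)/2 = 1764/25, 5625/11881
κ = σ_max/σ_min = (42/5)/(75/109) = 12.2080
worst-case relative error ≤ 12.2080 × 1/483 = 0.0253

0.0253


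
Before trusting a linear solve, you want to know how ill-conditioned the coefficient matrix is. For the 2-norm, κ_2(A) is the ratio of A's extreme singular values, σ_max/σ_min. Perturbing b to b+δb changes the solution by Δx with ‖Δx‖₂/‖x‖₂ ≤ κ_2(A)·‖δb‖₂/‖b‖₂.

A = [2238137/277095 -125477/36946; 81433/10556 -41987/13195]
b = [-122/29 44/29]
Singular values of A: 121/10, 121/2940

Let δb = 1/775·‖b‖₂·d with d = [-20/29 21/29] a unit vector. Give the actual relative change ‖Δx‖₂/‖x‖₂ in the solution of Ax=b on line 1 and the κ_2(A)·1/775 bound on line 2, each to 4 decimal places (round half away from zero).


from the listed singular values, σ₁ = 121/10, σ_n = 121/2940
κ = σ_max/σ_min = (121/10)/(121/2940) = 294.0000
bound on ‖Δx‖/‖x‖: κ·ε = 294.0000·1/775 = 0.3794
solve Ax = b  →  x = [37.2282 89.7775]
‖b‖ = 4.4721, ‖x‖ = 97.1902
re-solving with b+δb shifts x by Δx of norm 0.1402
realised ‖Δx‖/‖x‖ = 0.0014
tightness: 0.0014 against a bound of 0.3794 (unrounded ratio ≈ 0.0038)

0.0014
0.3794
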